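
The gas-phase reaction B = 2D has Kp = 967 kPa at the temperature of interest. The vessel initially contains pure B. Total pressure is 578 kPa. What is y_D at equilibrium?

Take 1 mol B as basis and let X be its fractional conversion, so ξ = X.
At extent ξ: n_B = 1 − X; n_D = 2X.
n_T = Σnᵢ = 1 + X.
With p_i = (n_i/n_T)P, Kp = p_D^2 / (p_B).
This yields a degree-2 equation in X; solving on (0,1), X = 0.543.
Then n_D = 1.09, n_T = 1.54, so y_D = 0.704.

y_D = 0.704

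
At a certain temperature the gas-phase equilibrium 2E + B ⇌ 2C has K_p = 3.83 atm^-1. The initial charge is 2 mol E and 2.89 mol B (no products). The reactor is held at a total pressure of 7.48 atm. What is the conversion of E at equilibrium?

X = 0.793

Take 2 mol E as basis and let X be its fractional conversion, so ξ = X.
Moles: n_E = 2 − 2X; n_B = 2.89 − X; n_C = 2X.
n_T = Σnᵢ = 4.89 − X.
Mole fractions y_i = n_i/n_T; K_p = p_C^2 / (p_E^2 p_B) with p_i = y_i·P.
This yields a degree-3 equation in X; solving on (0,1), X = 0.793.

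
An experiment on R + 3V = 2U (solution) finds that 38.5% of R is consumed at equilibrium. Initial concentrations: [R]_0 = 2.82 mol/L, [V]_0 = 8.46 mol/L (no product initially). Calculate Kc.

Let X = conversion of R.
Concentrations: [R] = 2.82 − 2.82X; [V] = 8.46 − 8.46X; [U] = 5.64X.
At X = 0.385: [R] = 1.73, [V] = 5.2, [U] = 2.17.
Kc = [U]^2 / ([R] [V]^3) = 0.0193 (mol/L)^-2.

Kc = 0.0193 (mol/L)^-2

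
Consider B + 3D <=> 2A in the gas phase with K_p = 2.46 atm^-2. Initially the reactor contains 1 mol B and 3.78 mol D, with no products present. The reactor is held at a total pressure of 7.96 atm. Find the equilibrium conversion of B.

X = 0.879

Let X = conversion of B (basis 1 mol B); extent of reaction ξ = X.
Species balance: n_B = 1 − X; n_D = 3.78 − 3X; n_A = 2X.
n_T = Σnᵢ = 4.78 − 2X.
With p_i = (n_i/n_T)P, K_p = p_A^2 / (p_B p_D^3).
This yields a degree-4 equation in X; solving on (0,1), X = 0.879.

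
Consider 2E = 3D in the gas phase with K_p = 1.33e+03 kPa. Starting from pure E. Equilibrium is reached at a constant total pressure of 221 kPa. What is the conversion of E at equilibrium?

Let X = conversion of E (basis 1 mol E); extent of reaction ξ = 0.5X.
Moles: n_E = 1 − X; n_D = 1.5X.
Total moles n_T = 1 + 0.5X.
y_i = n_i/n_T, p_i = y_i·P. K_p = p_D^3 / (p_E^2).
Equating to 1.33e+03 kPa and solving on 0 < X < 1: X = 0.655.

X = 0.655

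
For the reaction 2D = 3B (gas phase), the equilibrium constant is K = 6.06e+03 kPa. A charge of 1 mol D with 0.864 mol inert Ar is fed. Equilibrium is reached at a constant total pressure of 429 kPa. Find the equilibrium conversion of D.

X = 0.777

Basis: 1 mol D initially; let X = conversion of D. Extent ξ = 0.5X.
Mole table: n_D = 1 − X; n_B = 1.5X; n_I = 0.864 (inert).
Summing: n_T = 1.86 + 0.5X.
Mole fractions y_i = n_i/n_T; K = p_B^3 / (p_D^2) with p_i = y_i·P.
Setting this equal to 6.06e+03 kPa and taking the physical root (0 < X < 1) gives X = 0.777.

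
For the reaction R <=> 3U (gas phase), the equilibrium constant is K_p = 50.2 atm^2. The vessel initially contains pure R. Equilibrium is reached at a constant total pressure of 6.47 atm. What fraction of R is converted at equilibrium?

X = 0.445

Take 1 mol R as basis and let X be its fractional conversion, so ξ = X.
Species balance: n_R = 1 − X; n_U = 3X.
Summing: n_T = 1 + 2X.
y_i = n_i/n_T, p_i = y_i·P. K_p = p_U^3 / (p_R).
Substituting and setting equal to 50.2 atm^2 gives a polynomial in X; the root in (0,1) is X = 0.445.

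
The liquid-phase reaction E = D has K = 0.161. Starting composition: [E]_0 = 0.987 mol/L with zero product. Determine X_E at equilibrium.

Let X = conversion of E; extent ξ = 0.987·X mol/L.
Concentrations: [E] = 0.987 − 0.987X; [D] = 0.987X.
K = [D] / ([E]).
This equals 0.161 at X = 0.139 (the root in 0 < X < 1).

X = 0.139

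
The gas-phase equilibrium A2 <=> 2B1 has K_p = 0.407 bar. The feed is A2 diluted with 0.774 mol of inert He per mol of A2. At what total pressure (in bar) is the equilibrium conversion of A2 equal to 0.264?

Take 1 mol A2 as basis and let X be its fractional conversion, so ξ = X.
Moles: n_A2 = 1 − X; n_B1 = 2X; n_I = 0.774 (inert).
Total moles n_T = 1.77 + X.
K_p = p_B1^2 / (p_A2) with p_i = (n_i/n_T)·P.
At X = 0.264: the mole-fraction product g(X) = Π y_i^ν_i = 0.1859. Since K_p = g(X)·P^{1}, P = (K_p/g)^(1/1) = (0.407/0.1859)^(1/1) = 2.19 bar.

P = 2.19 bar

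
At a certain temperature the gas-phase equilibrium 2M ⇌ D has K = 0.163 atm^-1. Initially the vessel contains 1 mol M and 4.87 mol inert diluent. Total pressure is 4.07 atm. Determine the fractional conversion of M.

Basis: 1 mol M initially; let X = conversion of M. Extent ξ = 0.5X.
Moles: n_M = 1 − X; n_D = 0.5X; n_I = 4.87 (inert).
Total moles n_T = 5.87 − 0.5X.
y_i = n_i/n_T, p_i = y_i·P. K = p_D / (p_M^2).
Substituting and setting equal to 0.163 atm^-1 gives a polynomial in X; the root in (0,1) is X = 0.161.

X = 0.161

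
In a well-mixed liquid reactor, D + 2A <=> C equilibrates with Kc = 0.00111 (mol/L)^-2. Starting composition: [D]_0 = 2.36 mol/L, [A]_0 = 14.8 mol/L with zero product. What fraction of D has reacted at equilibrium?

Let X = conversion of D; extent ξ = 2.36·X mol/L.
Concentrations: [D] = 2.36 − 2.36X; [A] = 14.8 − 4.72X; [C] = 2.36X.
Kc = [C] / ([D] [A]^2).
Equating to 0.00111 (mol/L)^-2: the physical root is X = 0.178.

X = 0.178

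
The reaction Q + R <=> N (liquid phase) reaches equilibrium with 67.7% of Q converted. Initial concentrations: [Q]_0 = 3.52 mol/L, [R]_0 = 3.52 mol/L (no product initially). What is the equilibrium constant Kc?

Kc = 1.84 L/mol

Let X = conversion of Q.
Concentrations: [Q] = 3.52 − 3.52X; [R] = 3.52 − 3.52X; [N] = 3.52X.
At X = 0.677: [Q] = 1.14, [R] = 1.14, [N] = 2.38.
Kc = [N] / ([Q] [R]) = 1.84 L/mol.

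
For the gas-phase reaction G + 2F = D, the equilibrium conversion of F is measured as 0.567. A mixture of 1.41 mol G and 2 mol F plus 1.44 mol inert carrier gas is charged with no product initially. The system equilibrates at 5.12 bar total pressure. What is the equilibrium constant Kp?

Let X = conversion of F (basis 2 mol F); extent of reaction ξ = X.
Species balance: n_G = 1.41 − X; n_F = 2 − 2X; n_D = X; n_I = 1.44 (inert).
Total moles n_T = 4.85 − 2X.
At X = 0.567: n_G = 0.843, n_F = 0.866, n_D = 0.567, n_T = 3.72.
p_i = (n_i/n_T)·P. Kp = p_D / (p_G p_F^2) = 0.472 bar^-2.

Kp = 0.472 bar^-2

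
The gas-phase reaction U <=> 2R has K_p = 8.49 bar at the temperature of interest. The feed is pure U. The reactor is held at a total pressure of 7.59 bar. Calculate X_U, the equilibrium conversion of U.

X = 0.467

Let X = conversion of U (basis 1 mol U); extent of reaction ξ = X.
At extent ξ: n_U = 1 − X; n_R = 2X.
Total moles n_T = 1 + X.
Mole fractions y_i = n_i/n_T; K_p = p_R^2 / (p_U) with p_i = y_i·P.
Substituting and setting equal to 8.49 bar gives a polynomial in X; the root in (0,1) is X = 0.467.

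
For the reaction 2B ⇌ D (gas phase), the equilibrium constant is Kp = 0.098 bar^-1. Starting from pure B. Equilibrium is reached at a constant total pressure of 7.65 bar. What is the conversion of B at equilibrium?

Take 1 mol B as basis and let X be its fractional conversion, so ξ = 0.5X.
Moles: n_B = 1 − X; n_D = 0.5X.
Summing: n_T = 1 − 0.5X.
y_i = n_i/n_T, p_i = y_i·P. Kp = p_D / (p_B^2).
Substituting and setting equal to 0.098 bar^-1 gives a polynomial in X; the root in (0,1) is X = 0.500.

X = 0.500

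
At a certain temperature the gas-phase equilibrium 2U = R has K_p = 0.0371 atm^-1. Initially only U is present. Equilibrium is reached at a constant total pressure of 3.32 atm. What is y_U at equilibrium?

y_U = 0.900

Let X = conversion of U (basis 1 mol U); extent of reaction ξ = 0.5X.
Mole table: n_U = 1 − X; n_R = 0.5X.
Total moles n_T = 1 − 0.5X.
With p_i = (n_i/n_T)P, K_p = p_R / (p_U^2).
Equating to 0.0371 atm^-1 and solving on 0 < X < 1: X = 0.182.
Then n_U = 0.818, n_T = 0.909, so y_U = 0.900.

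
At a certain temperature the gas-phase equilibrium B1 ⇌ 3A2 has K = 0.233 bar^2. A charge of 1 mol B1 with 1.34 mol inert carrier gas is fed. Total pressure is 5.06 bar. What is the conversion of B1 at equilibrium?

X = 0.126

Take 1 mol B1 as basis and let X be its fractional conversion, so ξ = X.
Mole table: n_B1 = 1 − X; n_A2 = 3X; n_I = 1.34 (inert).
Summing: n_T = 2.34 + 2X.
Mole fractions y_i = n_i/n_T; K = p_A2^3 / (p_B1) with p_i = y_i·P.
This yields a degree-3 equation in X; solving on (0,1), X = 0.126.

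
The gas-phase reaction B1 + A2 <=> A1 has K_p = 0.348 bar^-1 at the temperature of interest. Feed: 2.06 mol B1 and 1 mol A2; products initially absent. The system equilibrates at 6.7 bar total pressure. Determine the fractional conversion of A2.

X = 0.582

Take 1 mol A2 as basis and let X be its fractional conversion, so ξ = X.
Moles: n_B1 = 2.06 − X; n_A2 = 1 − X; n_A1 = X.
n_T = Σnᵢ = 3.06 − X.
y_i = n_i/n_T, p_i = y_i·P. K_p = p_A1 / (p_B1 p_A2).
This yields a degree-2 equation in X; solving on (0,1), X = 0.582.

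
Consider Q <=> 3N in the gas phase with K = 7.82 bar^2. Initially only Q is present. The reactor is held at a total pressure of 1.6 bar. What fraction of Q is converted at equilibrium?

X = 0.602

Take 1 mol Q as basis and let X be its fractional conversion, so ξ = X.
At extent ξ: n_Q = 1 − X; n_N = 3X.
n_T = Σnᵢ = 1 + 2X.
With p_i = (n_i/n_T)P, K = p_N^3 / (p_Q).
This yields a degree-3 equation in X; solving on (0,1), X = 0.602.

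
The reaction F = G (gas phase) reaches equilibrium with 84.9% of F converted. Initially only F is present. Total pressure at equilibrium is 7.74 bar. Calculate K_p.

K_p = 5.62

Basis: 1 mol F initially; let X = conversion of F. Extent ξ = X.
At extent ξ: n_F = 1 − X; n_G = X.
Total moles n_T = 1 (Δν = 0, constant).
At X = 0.849: n_F = 0.151, n_G = 0.849, n_T = 1.
p_i = (n_i/n_T)·P. K_p = p_G / (p_F) = 5.62.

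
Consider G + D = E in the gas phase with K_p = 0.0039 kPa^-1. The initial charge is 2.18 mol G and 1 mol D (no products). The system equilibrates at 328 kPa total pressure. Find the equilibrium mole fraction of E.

y_E = 0.164

Basis: 1 mol D initially; let X = conversion of D. Extent ξ = X.
Moles: n_G = 2.18 − X; n_D = 1 − X; n_E = X.
n_T = Σnᵢ = 3.18 − X.
With p_i = (n_i/n_T)P, K_p = p_E / (p_G p_D).
Substituting and setting equal to 0.0039 kPa^-1 gives a polynomial in X; the root in (0,1) is X = 0.448.
Then n_E = 0.448, n_T = 2.73, so y_E = 0.164.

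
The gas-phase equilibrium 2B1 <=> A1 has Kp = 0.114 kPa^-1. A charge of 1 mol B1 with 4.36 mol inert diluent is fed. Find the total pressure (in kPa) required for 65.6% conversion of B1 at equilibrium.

Take 1 mol B1 as basis and let X be its fractional conversion, so ξ = 0.5X.
Species balance: n_B1 = 1 − X; n_A1 = 0.5X; n_I = 4.36 (inert).
Total moles n_T = 5.36 − 0.5X.
Kp = p_A1 / (p_B1^2) with p_i = (n_i/n_T)·P.
At X = 0.656: the mole-fraction product g(X) = Π y_i^ν_i = 13.95. Since Kp = g(X)·P^{-1}, P = (g/Kp)^(1/1) = (13.95/0.114)^(1/1) = 122 kPa.

P = 122 kPa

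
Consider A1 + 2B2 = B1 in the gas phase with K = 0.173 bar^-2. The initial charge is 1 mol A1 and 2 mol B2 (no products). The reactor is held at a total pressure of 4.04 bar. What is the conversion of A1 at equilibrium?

Basis: 1 mol A1 initially; let X = conversion of A1. Extent ξ = X.
At extent ξ: n_A1 = 1 − X; n_B2 = 2 − 2X; n_B1 = X.
Summing: n_T = 3 − 2X.
Mole fractions y_i = n_i/n_T; K = p_B1 / (p_A1 p_B2^2) with p_i = y_i·P.
Equating to 0.173 bar^-2 and solving on 0 < X < 1: X = 0.441.

X = 0.441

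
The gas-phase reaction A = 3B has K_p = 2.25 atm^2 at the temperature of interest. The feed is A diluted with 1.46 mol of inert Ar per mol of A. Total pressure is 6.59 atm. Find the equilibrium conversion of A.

Take 1 mol A as basis and let X be its fractional conversion, so ξ = X.
Species balance: n_A = 1 − X; n_B = 3X; n_I = 1.46 (inert).
Total moles n_T = 2.46 + 2X.
y_i = n_i/n_T, p_i = y_i·P. K_p = p_B^3 / (p_A).
Setting this equal to 2.25 atm^2 and taking the physical root (0 < X < 1) gives X = 0.233.

X = 0.233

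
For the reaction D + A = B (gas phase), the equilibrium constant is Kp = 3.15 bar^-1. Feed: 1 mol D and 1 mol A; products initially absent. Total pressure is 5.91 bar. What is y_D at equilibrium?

Take 1 mol D as basis and let X be its fractional conversion, so ξ = X.
Moles: n_D = 1 − X; n_A = 1 − X; n_B = X.
Total moles n_T = 2 − X.
Mole fractions y_i = n_i/n_T; Kp = p_B / (p_D p_A) with p_i = y_i·P.
This yields a degree-2 equation in X; solving on (0,1), X = 0.774.
Then n_D = 0.226, n_T = 1.23, so y_D = 0.184.

y_D = 0.184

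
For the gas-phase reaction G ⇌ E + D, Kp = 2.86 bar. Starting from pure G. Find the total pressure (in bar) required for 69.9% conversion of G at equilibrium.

Basis: 1 mol G initially; let X = conversion of G. Extent ξ = X.
Moles: n_G = 1 − X; n_E = X; n_D = X.
n_T = Σnᵢ = 1 + X.
Kp = p_E p_D / (p_G) with p_i = (n_i/n_T)·P.
At X = 0.699: the mole-fraction product g(X) = Π y_i^ν_i = 0.9554. Since Kp = g(X)·P^{1}, P = (Kp/g)^(1/1) = (2.86/0.9554)^(1/1) = 2.99 bar.

P = 2.99 bar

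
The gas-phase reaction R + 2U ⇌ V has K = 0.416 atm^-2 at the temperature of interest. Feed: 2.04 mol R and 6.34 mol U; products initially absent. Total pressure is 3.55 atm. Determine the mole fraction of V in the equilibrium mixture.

y_V = 0.247

Let X = conversion of R (basis 2.04 mol R); extent of reaction ξ = 2.04X.
At extent ξ: n_R = 2.04 − 2.04X; n_U = 6.34 − 4.08X; n_V = 2.04X.
Total moles n_T = 8.38 − 4.08X.
With p_i = (n_i/n_T)P, K = p_V / (p_R p_U^2).
Equating to 0.416 atm^-2 and solving on 0 < X < 1: X = 0.680.
Then n_V = 1.39, n_T = 5.61, so y_V = 0.247.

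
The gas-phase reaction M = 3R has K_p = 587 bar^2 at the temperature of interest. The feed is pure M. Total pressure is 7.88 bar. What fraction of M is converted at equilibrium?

Let X = conversion of M (basis 1 mol M); extent of reaction ξ = X.
Mole table: n_M = 1 − X; n_R = 3X.
Total moles n_T = 1 + 2X.
Mole fractions y_i = n_i/n_T; K_p = p_R^3 / (p_M) with p_i = y_i·P.
This yields a degree-3 equation in X; solving on (0,1), X = 0.789.

X = 0.789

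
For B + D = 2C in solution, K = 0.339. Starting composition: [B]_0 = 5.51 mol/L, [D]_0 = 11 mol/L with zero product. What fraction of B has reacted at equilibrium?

X = 0.313

Let X = conversion of B; extent ξ = 5.51·X mol/L.
Concentrations: [B] = 5.51 − 5.51X; [D] = 11 − 5.51X; [C] = 11X.
K = [C]^2 / ([B] [D]).
Solving K = 0.339 for X ∈ (0,1): X = 0.313.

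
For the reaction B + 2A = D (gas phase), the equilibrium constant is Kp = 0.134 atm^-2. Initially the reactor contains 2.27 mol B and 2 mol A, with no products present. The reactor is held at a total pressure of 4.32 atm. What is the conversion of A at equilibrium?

Let X = conversion of A (basis 2 mol A); extent of reaction ξ = X.
Species balance: n_B = 2.27 − X; n_A = 2 − 2X; n_D = X.
Total moles n_T = 4.27 − 2X.
Mole fractions y_i = n_i/n_T; Kp = p_D / (p_B p_A^2) with p_i = y_i·P.
Equating to 0.134 atm^-2 and solving on 0 < X < 1: X = 0.464.

X = 0.464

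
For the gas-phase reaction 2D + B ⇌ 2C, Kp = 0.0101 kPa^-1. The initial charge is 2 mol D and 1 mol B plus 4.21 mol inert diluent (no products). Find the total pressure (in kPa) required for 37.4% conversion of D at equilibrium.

P = 386 kPa

Take 2 mol D as basis and let X be its fractional conversion, so ξ = X.
Moles: n_D = 2 − 2X; n_B = 1 − X; n_C = 2X; n_I = 4.21 (inert).
Summing: n_T = 7.21 − X.
Kp = p_C^2 / (p_D^2 p_B) with p_i = (n_i/n_T)·P.
At X = 0.374: the mole-fraction product g(X) = Π y_i^ν_i = 3.898. Since Kp = g(X)·P^{-1}, P = (g/Kp)^(1/1) = (3.898/0.0101)^(1/1) = 386 kPa.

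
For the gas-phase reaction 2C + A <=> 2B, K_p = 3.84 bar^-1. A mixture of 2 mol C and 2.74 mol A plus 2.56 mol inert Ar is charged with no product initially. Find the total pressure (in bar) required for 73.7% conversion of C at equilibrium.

P = 6.7 bar

Basis: 2 mol C initially; let X = conversion of C. Extent ξ = X.
Moles: n_C = 2 − 2X; n_A = 2.74 − X; n_B = 2X; n_I = 2.56 (inert).
Total moles n_T = 7.3 − X.
K_p = p_B^2 / (p_C^2 p_A) with p_i = (n_i/n_T)·P.
At X = 0.737: the mole-fraction product g(X) = Π y_i^ν_i = 25.73. Since K_p = g(X)·P^{-1}, P = (g/K_p)^(1/1) = (25.73/3.84)^(1/1) = 6.7 bar.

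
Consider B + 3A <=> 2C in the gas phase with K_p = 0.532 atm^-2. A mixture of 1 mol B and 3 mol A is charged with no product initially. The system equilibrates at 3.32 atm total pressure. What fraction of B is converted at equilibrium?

X = 0.509

Take 1 mol B as basis and let X be its fractional conversion, so ξ = X.
Moles: n_B = 1 − X; n_A = 3 − 3X; n_C = 2X.
n_T = Σnᵢ = 4 − 2X.
Mole fractions y_i = n_i/n_T; K_p = p_C^2 / (p_B p_A^3) with p_i = y_i·P.
Equating to 0.532 atm^-2 and solving on 0 < X < 1: X = 0.509.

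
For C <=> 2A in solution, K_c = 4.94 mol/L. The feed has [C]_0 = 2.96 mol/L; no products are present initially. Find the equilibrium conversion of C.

X = 0.470

Let X = conversion of C; extent ξ = 2.96·X mol/L.
Concentrations: [C] = 2.96 − 2.96X; [A] = 5.92X.
K_c = [A]^2 / ([C]).
Solving K_c = 4.94 for X ∈ (0,1): X = 0.470.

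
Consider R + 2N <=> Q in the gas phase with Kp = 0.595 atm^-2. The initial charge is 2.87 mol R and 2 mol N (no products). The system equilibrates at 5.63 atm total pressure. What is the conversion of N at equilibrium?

Let X = conversion of N (basis 2 mol N); extent of reaction ξ = X.
Moles: n_R = 2.87 − X; n_N = 2 − 2X; n_Q = X.
Total moles n_T = 4.87 − 2X.
Mole fractions y_i = n_i/n_T; Kp = p_Q / (p_R p_N^2) with p_i = y_i·P.
This yields a degree-3 equation in X; solving on (0,1), X = 0.768.

X = 0.768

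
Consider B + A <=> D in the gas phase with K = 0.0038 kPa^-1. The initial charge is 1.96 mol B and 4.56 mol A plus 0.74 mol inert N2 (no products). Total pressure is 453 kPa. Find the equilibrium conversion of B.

Basis: 1.96 mol B initially; let X = conversion of B. Extent ξ = 1.96X.
Species balance: n_B = 1.96 − 1.96X; n_A = 4.56 − 1.96X; n_D = 1.96X; n_I = 0.74 (inert).
Total moles n_T = 7.26 − 1.96X.
With p_i = (n_i/n_T)P, K = p_D / (p_B p_A).
Setting this equal to 0.0038 kPa^-1 and taking the physical root (0 < X < 1) gives X = 0.496.

X = 0.496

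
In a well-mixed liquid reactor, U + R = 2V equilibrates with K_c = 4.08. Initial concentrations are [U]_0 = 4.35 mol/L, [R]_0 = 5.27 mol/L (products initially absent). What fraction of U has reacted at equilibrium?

Let X = conversion of U; extent ξ = 4.35·X mol/L.
Concentrations: [U] = 4.35 − 4.35X; [R] = 5.27 − 4.35X; [V] = 8.7X.
K_c = [V]^2 / ([U] [R]).
Setting equal to 4.08 and solving for X on (0,1) gives X = 0.551.

X = 0.551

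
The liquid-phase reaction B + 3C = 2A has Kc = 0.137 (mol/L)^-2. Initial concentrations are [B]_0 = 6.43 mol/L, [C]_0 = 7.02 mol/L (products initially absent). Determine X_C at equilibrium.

X = 0.656

Let X = conversion of C; extent ξ = 7.02X/3 mol/L.
Concentrations: [B] = 6.43 − 2.34X; [C] = 7.02 − 7.02X; [A] = 4.68X.
Kc = [A]^2 / ([B] [C]^3).
Equating to 0.137 (mol/L)^-2: the physical root is X = 0.656.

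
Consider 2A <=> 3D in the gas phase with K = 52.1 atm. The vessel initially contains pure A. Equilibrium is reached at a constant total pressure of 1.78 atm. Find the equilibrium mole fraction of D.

y_D = 0.854

Let X = conversion of A (basis 1 mol A); extent of reaction ξ = 0.5X.
At extent ξ: n_A = 1 − X; n_D = 1.5X.
Total moles n_T = 1 + 0.5X.
Mole fractions y_i = n_i/n_T; K = p_D^3 / (p_A^2) with p_i = y_i·P.
Substituting and setting equal to 52.1 atm gives a polynomial in X; the root in (0,1) is X = 0.796.
Then n_D = 1.19, n_T = 1.4, so y_D = 0.854.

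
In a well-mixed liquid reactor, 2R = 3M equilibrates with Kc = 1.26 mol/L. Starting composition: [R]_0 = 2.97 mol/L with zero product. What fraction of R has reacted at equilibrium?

X = 0.369

Let X = conversion of R; extent ξ = 2.97X/2 mol/L.
Concentrations: [R] = 2.97 − 2.97X; [M] = 4.46X.
Kc = [M]^3 / ([R]^2).
Solving Kc = 1.26 for X ∈ (0,1): X = 0.369.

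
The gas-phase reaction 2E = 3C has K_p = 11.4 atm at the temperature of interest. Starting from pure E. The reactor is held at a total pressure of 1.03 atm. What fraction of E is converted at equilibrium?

Basis: 1 mol E initially; let X = conversion of E. Extent ξ = 0.5X.
Mole table: n_E = 1 − X; n_C = 1.5X.
Total moles n_T = 1 + 0.5X.
y_i = n_i/n_T, p_i = y_i·P. K_p = p_C^3 / (p_E^2).
This yields a degree-3 equation in X; solving on (0,1), X = 0.714.

X = 0.714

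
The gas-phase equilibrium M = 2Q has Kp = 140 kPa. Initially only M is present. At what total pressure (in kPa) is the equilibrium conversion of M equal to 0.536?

Let X = conversion of M (basis 1 mol M); extent of reaction ξ = X.
Moles: n_M = 1 − X; n_Q = 2X.
Total moles n_T = 1 + X.
Kp = p_Q^2 / (p_M) with p_i = (n_i/n_T)·P.
At X = 0.536: the mole-fraction product g(X) = Π y_i^ν_i = 1.612. Since Kp = g(X)·P^{1}, P = (Kp/g)^(1/1) = (140/1.612)^(1/1) = 86.8 kPa.

P = 86.8 kPa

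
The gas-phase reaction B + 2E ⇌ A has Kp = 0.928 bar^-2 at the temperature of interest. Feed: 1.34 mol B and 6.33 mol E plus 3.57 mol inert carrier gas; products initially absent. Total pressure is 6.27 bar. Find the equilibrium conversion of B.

X = 0.879

Basis: 1.34 mol B initially; let X = conversion of B. Extent ξ = 1.34X.
Mole table: n_B = 1.34 − 1.34X; n_E = 6.33 − 2.68X; n_A = 1.34X; n_I = 3.57 (inert).
Summing: n_T = 11.2 − 2.68X.
Mole fractions y_i = n_i/n_T; Kp = p_A / (p_B p_E^2) with p_i = y_i·P.
Setting this equal to 0.928 bar^-2 and taking the physical root (0 < X < 1) gives X = 0.879.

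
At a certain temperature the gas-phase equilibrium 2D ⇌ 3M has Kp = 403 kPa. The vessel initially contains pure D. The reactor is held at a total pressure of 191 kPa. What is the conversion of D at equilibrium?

X = 0.547

Take 1 mol D as basis and let X be its fractional conversion, so ξ = 0.5X.
At extent ξ: n_D = 1 − X; n_M = 1.5X.
Summing: n_T = 1 + 0.5X.
With p_i = (n_i/n_T)P, Kp = p_M^3 / (p_D^2).
This yields a degree-3 equation in X; solving on (0,1), X = 0.547.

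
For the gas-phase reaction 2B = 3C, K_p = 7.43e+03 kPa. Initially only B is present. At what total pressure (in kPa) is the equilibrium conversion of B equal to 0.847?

Basis: 1 mol B initially; let X = conversion of B. Extent ξ = 0.5X.
Mole table: n_B = 1 − X; n_C = 1.5X.
Total moles n_T = 1 + 0.5X.
K_p = p_C^3 / (p_B^2) with p_i = (n_i/n_T)·P.
At X = 0.847: the mole-fraction product g(X) = Π y_i^ν_i = 61.54. Since K_p = g(X)·P^{1}, P = (K_p/g)^(1/1) = (7.43e+03/61.54)^(1/1) = 121 kPa.

P = 121 kPa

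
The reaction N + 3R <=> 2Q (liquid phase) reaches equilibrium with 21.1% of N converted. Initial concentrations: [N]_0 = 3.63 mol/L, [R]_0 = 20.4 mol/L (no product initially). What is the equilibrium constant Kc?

Kc = 0.000138 (mol/L)^-2

Let X = conversion of N.
Concentrations: [N] = 3.63 − 3.63X; [R] = 20.4 − 10.9X; [Q] = 7.26X.
At X = 0.211: [N] = 2.86, [R] = 18.1, [Q] = 1.53.
Kc = [Q]^2 / ([N] [R]^3) = 0.000138 (mol/L)^-2.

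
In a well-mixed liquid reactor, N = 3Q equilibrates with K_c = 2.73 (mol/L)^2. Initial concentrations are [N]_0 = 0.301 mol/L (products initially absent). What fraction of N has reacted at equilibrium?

X = 0.697

Let X = conversion of N; extent ξ = 0.301·X mol/L.
Concentrations: [N] = 0.301 − 0.301X; [Q] = 0.903X.
K_c = [Q]^3 / ([N]).
Setting equal to 2.73 and solving for X on (0,1) gives X = 0.697.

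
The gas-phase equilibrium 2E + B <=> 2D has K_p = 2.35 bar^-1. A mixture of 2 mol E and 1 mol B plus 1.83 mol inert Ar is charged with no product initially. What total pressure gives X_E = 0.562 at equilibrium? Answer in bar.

Basis: 2 mol E initially; let X = conversion of E. Extent ξ = X.
At extent ξ: n_E = 2 − 2X; n_B = 1 − X; n_D = 2X; n_I = 1.83 (inert).
Summing: n_T = 4.83 − X.
K_p = p_D^2 / (p_E^2 p_B) with p_i = (n_i/n_T)·P.
At X = 0.562: the mole-fraction product g(X) = Π y_i^ν_i = 16.04. Since K_p = g(X)·P^{-1}, P = (g/K_p)^(1/1) = (16.04/2.35)^(1/1) = 6.83 bar.

P = 6.83 bar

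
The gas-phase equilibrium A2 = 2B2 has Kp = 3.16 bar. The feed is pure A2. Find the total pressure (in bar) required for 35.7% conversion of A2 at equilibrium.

P = 5.41 bar

Let X = conversion of A2 (basis 1 mol A2); extent of reaction ξ = X.
Species balance: n_A2 = 1 − X; n_B2 = 2X.
Summing: n_T = 1 + X.
Kp = p_B2^2 / (p_A2) with p_i = (n_i/n_T)·P.
At X = 0.357: the mole-fraction product g(X) = Π y_i^ν_i = 0.5843. Since Kp = g(X)·P^{1}, P = (Kp/g)^(1/1) = (3.16/0.5843)^(1/1) = 5.41 bar.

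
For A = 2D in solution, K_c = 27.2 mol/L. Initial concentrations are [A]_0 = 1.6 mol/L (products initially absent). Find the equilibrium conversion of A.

X = 0.836

Let X = conversion of A; extent ξ = 1.6·X mol/L.
Concentrations: [A] = 1.6 − 1.6X; [D] = 3.2X.
K_c = [D]^2 / ([A]).
Equating to 27.2 mol/L: the physical root is X = 0.836.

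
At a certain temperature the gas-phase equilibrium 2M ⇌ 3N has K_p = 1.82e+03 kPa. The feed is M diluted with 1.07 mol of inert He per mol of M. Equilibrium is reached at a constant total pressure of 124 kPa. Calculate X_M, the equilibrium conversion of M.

Basis: 1 mol M initially; let X = conversion of M. Extent ξ = 0.5X.
Moles: n_M = 1 − X; n_N = 1.5X; n_I = 1.07 (inert).
Summing: n_T = 2.07 + 0.5X.
Mole fractions y_i = n_i/n_T; K_p = p_N^3 / (p_M^2) with p_i = y_i·P.
Substituting and setting equal to 1.82e+03 kPa gives a polynomial in X; the root in (0,1) is X = 0.787.

X = 0.787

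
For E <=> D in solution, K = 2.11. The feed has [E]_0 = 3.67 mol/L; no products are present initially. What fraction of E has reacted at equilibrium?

Let X = conversion of E; extent ξ = 3.67·X mol/L.
Concentrations: [E] = 3.67 − 3.67X; [D] = 3.67X.
K = [D] / ([E]).
Equating to 2.11: the physical root is X = 0.678.

X = 0.678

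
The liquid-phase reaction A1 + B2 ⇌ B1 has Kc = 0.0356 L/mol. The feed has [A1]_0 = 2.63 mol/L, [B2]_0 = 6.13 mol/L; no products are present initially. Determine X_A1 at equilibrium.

Let X = conversion of A1; extent ξ = 2.63·X mol/L.
Concentrations: [A1] = 2.63 − 2.63X; [B2] = 6.13 − 2.63X; [B1] = 2.63X.
Kc = [B1] / ([A1] [B2]).
Solving Kc = 0.0356 for X ∈ (0,1): X = 0.168.

X = 0.168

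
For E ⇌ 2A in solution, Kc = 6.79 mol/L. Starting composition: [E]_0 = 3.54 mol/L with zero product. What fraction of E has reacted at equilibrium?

X = 0.493

Let X = conversion of E; extent ξ = 3.54·X mol/L.
Concentrations: [E] = 3.54 − 3.54X; [A] = 7.08X.
Kc = [A]^2 / ([E]).
Setting equal to 6.79 and solving for X on (0,1) gives X = 0.493.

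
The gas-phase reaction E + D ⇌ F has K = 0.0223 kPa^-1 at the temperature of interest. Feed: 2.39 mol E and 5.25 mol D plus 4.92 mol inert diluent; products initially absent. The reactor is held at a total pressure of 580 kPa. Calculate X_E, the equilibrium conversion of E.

Take 2.39 mol E as basis and let X be its fractional conversion, so ξ = 2.39X.
Moles: n_E = 2.39 − 2.39X; n_D = 5.25 − 2.39X; n_F = 2.39X; n_I = 4.92 (inert).
Summing: n_T = 12.6 − 2.39X.
With p_i = (n_i/n_T)P, K = p_F / (p_E p_D).
Substituting and setting equal to 0.0223 kPa^-1 gives a polynomial in X; the root in (0,1) is X = 0.802.

X = 0.802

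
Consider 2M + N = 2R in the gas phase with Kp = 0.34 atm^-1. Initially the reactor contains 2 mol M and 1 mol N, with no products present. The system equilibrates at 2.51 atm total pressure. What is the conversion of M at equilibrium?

Let X = conversion of M (basis 2 mol M); extent of reaction ξ = X.
Mole table: n_M = 2 − 2X; n_N = 1 − X; n_R = 2X.
Summing: n_T = 3 − X.
Mole fractions y_i = n_i/n_T; Kp = p_R^2 / (p_M^2 p_N) with p_i = y_i·P.
Equating to 0.34 atm^-1 and solving on 0 < X < 1: X = 0.318.

X = 0.318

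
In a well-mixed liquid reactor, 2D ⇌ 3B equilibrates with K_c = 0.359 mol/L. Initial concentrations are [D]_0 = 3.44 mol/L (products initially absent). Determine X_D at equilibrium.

Let X = conversion of D; extent ξ = 3.44X/2 mol/L.
Concentrations: [D] = 3.44 − 3.44X; [B] = 5.16X.
K_c = [B]^3 / ([D]^2).
Equating to 0.359 mol/L: the physical root is X = 0.257.

X = 0.257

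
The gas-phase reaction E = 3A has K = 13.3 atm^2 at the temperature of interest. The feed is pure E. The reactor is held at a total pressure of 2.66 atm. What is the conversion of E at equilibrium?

X = 0.518

Let X = conversion of E (basis 1 mol E); extent of reaction ξ = X.
Mole table: n_E = 1 − X; n_A = 3X.
Total moles n_T = 1 + 2X.
With p_i = (n_i/n_T)P, K = p_A^3 / (p_E).
Setting this equal to 13.3 atm^2 and taking the physical root (0 < X < 1) gives X = 0.518.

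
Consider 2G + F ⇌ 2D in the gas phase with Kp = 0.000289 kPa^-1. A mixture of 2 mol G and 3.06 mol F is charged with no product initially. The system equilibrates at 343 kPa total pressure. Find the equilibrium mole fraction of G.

Basis: 2 mol G initially; let X = conversion of G. Extent ξ = X.
At extent ξ: n_G = 2 − 2X; n_F = 3.06 − X; n_D = 2X.
n_T = Σnᵢ = 5.06 − X.
Mole fractions y_i = n_i/n_T; Kp = p_D^2 / (p_G^2 p_F) with p_i = y_i·P.
Substituting and setting equal to 0.000289 kPa^-1 gives a polynomial in X; the root in (0,1) is X = 0.195.
Then n_G = 1.61, n_T = 4.87, so y_G = 0.331.

y_G = 0.331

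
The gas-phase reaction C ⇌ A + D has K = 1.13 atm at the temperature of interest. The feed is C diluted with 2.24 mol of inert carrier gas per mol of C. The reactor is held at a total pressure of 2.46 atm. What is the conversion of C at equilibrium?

Let X = conversion of C (basis 1 mol C); extent of reaction ξ = X.
Moles: n_C = 1 − X; n_A = X; n_D = X; n_I = 2.24 (inert).
Total moles n_T = 3.24 + X.
y_i = n_i/n_T, p_i = y_i·P. K = p_A p_D / (p_C).
This yields a degree-2 equation in X; solving on (0,1), X = 0.717.

X = 0.717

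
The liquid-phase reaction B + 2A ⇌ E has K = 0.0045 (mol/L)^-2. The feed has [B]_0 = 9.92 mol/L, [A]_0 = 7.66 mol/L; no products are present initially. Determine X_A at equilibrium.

X = 0.298

Let X = conversion of A; extent ξ = 7.66X/2 mol/L.
Concentrations: [B] = 9.92 − 3.83X; [A] = 7.66 − 7.66X; [E] = 3.83X.
K = [E] / ([B] [A]^2).
Equating to 0.0045 (mol/L)^-2: the physical root is X = 0.298.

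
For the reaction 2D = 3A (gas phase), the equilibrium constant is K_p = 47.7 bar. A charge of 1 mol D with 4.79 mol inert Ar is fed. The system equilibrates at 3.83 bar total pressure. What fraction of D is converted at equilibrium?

X = 0.839

Basis: 1 mol D initially; let X = conversion of D. Extent ξ = 0.5X.
Species balance: n_D = 1 − X; n_A = 1.5X; n_I = 4.79 (inert).
n_T = Σnᵢ = 5.79 + 0.5X.
Mole fractions y_i = n_i/n_T; K_p = p_A^3 / (p_D^2) with p_i = y_i·P.
Equating to 47.7 bar and solving on 0 < X < 1: X = 0.839.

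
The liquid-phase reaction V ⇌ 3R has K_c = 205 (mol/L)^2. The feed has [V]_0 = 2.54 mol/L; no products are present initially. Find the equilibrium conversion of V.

X = 0.704

Let X = conversion of V; extent ξ = 2.54·X mol/L.
Concentrations: [V] = 2.54 − 2.54X; [R] = 7.62X.
K_c = [R]^3 / ([V]).
This equals 205 at X = 0.704 (the root in 0 < X < 1).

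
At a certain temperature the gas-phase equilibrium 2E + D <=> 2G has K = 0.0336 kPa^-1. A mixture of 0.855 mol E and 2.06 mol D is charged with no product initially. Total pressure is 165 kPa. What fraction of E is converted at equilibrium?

X = 0.659

Basis: 0.855 mol E initially; let X = conversion of E. Extent ξ = 0.427X.
Moles: n_E = 0.855 − 0.855X; n_D = 2.06 − 0.427X; n_G = 0.855X.
Summing: n_T = 2.92 − 0.427X.
With p_i = (n_i/n_T)P, K = p_G^2 / (p_E^2 p_D).
Equating to 0.0336 kPa^-1 and solving on 0 < X < 1: X = 0.659.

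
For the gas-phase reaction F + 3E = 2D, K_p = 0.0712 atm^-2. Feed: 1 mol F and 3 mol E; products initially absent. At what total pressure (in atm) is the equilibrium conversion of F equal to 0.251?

Let X = conversion of F (basis 1 mol F); extent of reaction ξ = X.
At extent ξ: n_F = 1 − X; n_E = 3 − 3X; n_D = 2X.
Summing: n_T = 4 − 2X.
K_p = p_D^2 / (p_F p_E^3) with p_i = (n_i/n_T)·P.
At X = 0.251: the mole-fraction product g(X) = Π y_i^ν_i = 0.3629. Since K_p = g(X)·P^{-2}, P = (g/K_p)^(1/2) = (0.3629/0.0712)^(1/2) = 2.26 atm.

P = 2.26 atm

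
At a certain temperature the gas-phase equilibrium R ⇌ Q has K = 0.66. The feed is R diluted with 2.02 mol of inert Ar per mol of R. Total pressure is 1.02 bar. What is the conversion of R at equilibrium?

X = 0.398

Basis: 1 mol R initially; let X = conversion of R. Extent ξ = X.
Species balance: n_R = 1 − X; n_Q = X; n_I = 2.02 (inert).
n_T stays at 3.02 (no change in mole number).
Mole fractions y_i = n_i/n_T; K = p_Q / (p_R) with p_i = y_i·P.
This yields a degree-1 equation in X; solving on (0,1), X = 0.398.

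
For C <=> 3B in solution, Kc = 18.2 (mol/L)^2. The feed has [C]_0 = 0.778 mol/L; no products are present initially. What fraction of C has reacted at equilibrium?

X = 0.697

Let X = conversion of C; extent ξ = 0.778·X mol/L.
Concentrations: [C] = 0.778 − 0.778X; [B] = 2.33X.
Kc = [B]^3 / ([C]).
Setting equal to 18.2 and solving for X on (0,1) gives X = 0.697.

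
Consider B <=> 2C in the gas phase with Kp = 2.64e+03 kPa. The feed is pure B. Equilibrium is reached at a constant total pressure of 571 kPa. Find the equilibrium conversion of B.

X = 0.732

Let X = conversion of B (basis 1 mol B); extent of reaction ξ = X.
At extent ξ: n_B = 1 − X; n_C = 2X.
Total moles n_T = 1 + X.
With p_i = (n_i/n_T)P, Kp = p_C^2 / (p_B).
Substituting and setting equal to 2.64e+03 kPa gives a polynomial in X; the root in (0,1) is X = 0.732.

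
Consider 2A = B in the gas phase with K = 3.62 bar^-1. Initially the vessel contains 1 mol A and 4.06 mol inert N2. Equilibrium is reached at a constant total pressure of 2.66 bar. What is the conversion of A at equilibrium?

Take 1 mol A as basis and let X be its fractional conversion, so ξ = 0.5X.
Mole table: n_A = 1 − X; n_B = 0.5X; n_I = 4.06 (inert).
n_T = Σnᵢ = 5.06 − 0.5X.
Mole fractions y_i = n_i/n_T; K = p_B / (p_A^2) with p_i = y_i·P.
Substituting and setting equal to 3.62 bar^-1 gives a polynomial in X; the root in (0,1) is X = 0.611.

X = 0.611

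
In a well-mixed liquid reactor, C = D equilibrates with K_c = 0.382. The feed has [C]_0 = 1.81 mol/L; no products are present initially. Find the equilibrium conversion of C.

Let X = conversion of C; extent ξ = 1.81·X mol/L.
Concentrations: [C] = 1.81 − 1.81X; [D] = 1.81X.
K_c = [D] / ([C]).
Setting equal to 0.382 and solving for X on (0,1) gives X = 0.276.

X = 0.276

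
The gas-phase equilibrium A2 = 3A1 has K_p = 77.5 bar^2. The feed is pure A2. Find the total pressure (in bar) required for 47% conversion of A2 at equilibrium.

P = 7.43 bar

Let X = conversion of A2 (basis 1 mol A2); extent of reaction ξ = X.
Moles: n_A2 = 1 − X; n_A1 = 3X.
n_T = Σnᵢ = 1 + 2X.
K_p = p_A1^3 / (p_A2) with p_i = (n_i/n_T)·P.
At X = 0.47: the mole-fraction product g(X) = Π y_i^ν_i = 1.405. Since K_p = g(X)·P^{2}, P = (K_p/g)^(1/2) = (77.5/1.405)^(1/2) = 7.43 bar.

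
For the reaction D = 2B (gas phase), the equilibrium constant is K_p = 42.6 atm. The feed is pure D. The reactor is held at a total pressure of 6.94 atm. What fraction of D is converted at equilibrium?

X = 0.778

Let X = conversion of D (basis 1 mol D); extent of reaction ξ = X.
Species balance: n_D = 1 − X; n_B = 2X.
Total moles n_T = 1 + X.
Mole fractions y_i = n_i/n_T; K_p = p_B^2 / (p_D) with p_i = y_i·P.
This yields a degree-2 equation in X; solving on (0,1), X = 0.778.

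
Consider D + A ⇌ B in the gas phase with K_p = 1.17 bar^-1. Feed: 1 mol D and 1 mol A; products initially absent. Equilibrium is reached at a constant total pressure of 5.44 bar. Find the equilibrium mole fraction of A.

y_A = 0.269

Let X = conversion of D (basis 1 mol D); extent of reaction ξ = X.
Moles: n_D = 1 − X; n_A = 1 − X; n_B = X.
n_T = Σnᵢ = 2 − X.
Mole fractions y_i = n_i/n_T; K_p = p_B / (p_D p_A) with p_i = y_i·P.
Setting this equal to 1.17 bar^-1 and taking the physical root (0 < X < 1) gives X = 0.632.
Then n_A = 0.368, n_T = 1.37, so y_A = 0.269.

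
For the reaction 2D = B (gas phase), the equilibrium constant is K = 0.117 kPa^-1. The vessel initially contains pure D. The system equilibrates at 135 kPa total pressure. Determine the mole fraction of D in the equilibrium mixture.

y_D = 0.222

Let X = conversion of D (basis 1 mol D); extent of reaction ξ = 0.5X.
Species balance: n_D = 1 − X; n_B = 0.5X.
n_T = Σnᵢ = 1 − 0.5X.
y_i = n_i/n_T, p_i = y_i·P. K = p_B / (p_D^2).
Substituting and setting equal to 0.117 kPa^-1 gives a polynomial in X; the root in (0,1) is X = 0.875.
Then n_D = 0.125, n_T = 0.562, so y_D = 0.222.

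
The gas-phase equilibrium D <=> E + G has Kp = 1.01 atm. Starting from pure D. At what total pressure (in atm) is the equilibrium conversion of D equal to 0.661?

P = 1.3 atm

Take 1 mol D as basis and let X be its fractional conversion, so ξ = X.
Moles: n_D = 1 − X; n_E = X; n_G = X.
Summing: n_T = 1 + X.
Kp = p_E p_G / (p_D) with p_i = (n_i/n_T)·P.
At X = 0.661: the mole-fraction product g(X) = Π y_i^ν_i = 0.7759. Since Kp = g(X)·P^{1}, P = (Kp/g)^(1/1) = (1.01/0.7759)^(1/1) = 1.3 atm.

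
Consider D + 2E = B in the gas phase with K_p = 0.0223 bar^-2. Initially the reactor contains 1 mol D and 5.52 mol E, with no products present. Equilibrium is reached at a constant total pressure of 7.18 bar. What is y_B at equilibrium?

Let X = conversion of D (basis 1 mol D); extent of reaction ξ = X.
Moles: n_D = 1 − X; n_E = 5.52 − 2X; n_B = X.
Total moles n_T = 6.52 − 2X.
With p_i = (n_i/n_T)P, K_p = p_B / (p_D p_E^2).
Setting this equal to 0.0223 bar^-2 and taking the physical root (0 < X < 1) gives X = 0.438.
Then n_B = 0.438, n_T = 5.64, so y_B = 0.078.

y_B = 0.078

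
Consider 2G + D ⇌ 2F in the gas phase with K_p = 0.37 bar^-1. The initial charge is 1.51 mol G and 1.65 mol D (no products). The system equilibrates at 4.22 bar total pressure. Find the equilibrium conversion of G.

X = 0.460

Let X = conversion of G (basis 1.51 mol G); extent of reaction ξ = 0.755X.
Species balance: n_G = 1.51 − 1.51X; n_D = 1.65 − 0.755X; n_F = 1.51X.
Total moles n_T = 3.16 − 0.755X.
y_i = n_i/n_T, p_i = y_i·P. K_p = p_F^2 / (p_G^2 p_D).
Setting this equal to 0.37 bar^-1 and taking the physical root (0 < X < 1) gives X = 0.460.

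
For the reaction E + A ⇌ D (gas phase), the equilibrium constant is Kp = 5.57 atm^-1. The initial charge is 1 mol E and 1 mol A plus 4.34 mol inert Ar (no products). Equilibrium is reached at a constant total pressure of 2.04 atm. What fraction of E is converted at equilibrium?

Basis: 1 mol E initially; let X = conversion of E. Extent ξ = X.
Moles: n_E = 1 − X; n_A = 1 − X; n_D = X; n_I = 4.34 (inert).
Total moles n_T = 6.34 − X.
Mole fractions y_i = n_i/n_T; Kp = p_D / (p_E p_A) with p_i = y_i·P.
This yields a degree-2 equation in X; solving on (0,1), X = 0.495.

X = 0.495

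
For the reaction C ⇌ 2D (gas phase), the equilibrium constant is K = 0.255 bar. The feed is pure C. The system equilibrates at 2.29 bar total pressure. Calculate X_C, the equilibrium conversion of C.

X = 0.165

Take 1 mol C as basis and let X be its fractional conversion, so ξ = X.
Mole table: n_C = 1 − X; n_D = 2X.
Summing: n_T = 1 + X.
With p_i = (n_i/n_T)P, K = p_D^2 / (p_C).
Equating to 0.255 bar and solving on 0 < X < 1: X = 0.165.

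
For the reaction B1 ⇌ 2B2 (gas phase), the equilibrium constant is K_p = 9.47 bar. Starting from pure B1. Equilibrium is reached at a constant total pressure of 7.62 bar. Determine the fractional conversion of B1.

Take 1 mol B1 as basis and let X be its fractional conversion, so ξ = X.
Mole table: n_B1 = 1 − X; n_B2 = 2X.
Total moles n_T = 1 + X.
With p_i = (n_i/n_T)P, K_p = p_B2^2 / (p_B1).
Setting this equal to 9.47 bar and taking the physical root (0 < X < 1) gives X = 0.487.

X = 0.487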